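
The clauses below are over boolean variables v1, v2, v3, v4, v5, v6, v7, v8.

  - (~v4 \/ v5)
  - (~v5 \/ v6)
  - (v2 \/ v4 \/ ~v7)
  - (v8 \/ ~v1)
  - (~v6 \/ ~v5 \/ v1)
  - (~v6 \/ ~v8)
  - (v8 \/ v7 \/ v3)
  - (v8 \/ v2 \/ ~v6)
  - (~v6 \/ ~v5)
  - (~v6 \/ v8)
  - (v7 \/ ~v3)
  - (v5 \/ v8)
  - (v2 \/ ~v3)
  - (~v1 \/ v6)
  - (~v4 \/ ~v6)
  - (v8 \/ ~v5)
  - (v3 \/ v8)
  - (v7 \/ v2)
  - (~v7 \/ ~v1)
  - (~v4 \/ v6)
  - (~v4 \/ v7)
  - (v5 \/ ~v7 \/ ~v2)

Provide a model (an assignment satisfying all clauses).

v1 = False, v2 = True, v3 = False, v4 = False, v5 = False, v6 = False, v7 = False, v8 = True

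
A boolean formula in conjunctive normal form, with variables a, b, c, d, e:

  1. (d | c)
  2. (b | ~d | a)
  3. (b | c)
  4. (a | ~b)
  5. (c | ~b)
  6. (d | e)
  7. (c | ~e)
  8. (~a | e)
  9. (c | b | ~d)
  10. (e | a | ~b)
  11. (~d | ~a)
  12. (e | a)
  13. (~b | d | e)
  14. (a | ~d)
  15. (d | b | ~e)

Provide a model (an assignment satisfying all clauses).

a=True, b=True, c=True, d=False, e=True

Check each clause:
  1. (d | c) — c is true.
  2. (~d | b | a) — a is true.
  3. (b | c) — b is true.
  4. (a | ~b) — a is true.
  5. (c | ~b) — c is true.
  6. (e | d) — e is true.
  7. (~e | c) — c is true.
  8. (~a | e) — e is true.
  9. (c | b | ~d) — b is true.
  10. (~b | a | e) — a is true.
  11. (~a | ~d) — ~d is true.
  12. (e | a) — a is true.
  13. (~b | e | d) — e is true.
  14. (a | ~d) — a is true.
  15. (b | d | ~e) — b is true.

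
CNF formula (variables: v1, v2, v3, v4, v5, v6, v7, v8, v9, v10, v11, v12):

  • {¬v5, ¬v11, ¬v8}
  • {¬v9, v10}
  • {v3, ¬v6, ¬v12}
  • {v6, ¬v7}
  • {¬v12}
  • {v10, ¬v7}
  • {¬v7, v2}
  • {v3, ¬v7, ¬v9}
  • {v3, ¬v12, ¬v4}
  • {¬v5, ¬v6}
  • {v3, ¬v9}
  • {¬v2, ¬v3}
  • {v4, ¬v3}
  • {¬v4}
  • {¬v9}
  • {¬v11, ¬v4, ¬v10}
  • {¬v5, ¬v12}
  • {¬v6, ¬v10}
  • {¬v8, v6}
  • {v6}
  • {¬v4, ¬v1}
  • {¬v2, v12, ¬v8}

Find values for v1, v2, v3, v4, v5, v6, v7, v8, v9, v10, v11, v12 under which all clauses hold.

(¬v12) is a unit clause, so v12 = False.
Unit propagation: (¬v4) forces v4 = False.
Unit propagation: (¬v3) forces v3 = False.
(¬v9) is a unit clause, so v9 = False.
The clause (v6) is unit: v6 must be True.
Unit propagation: (¬v5) forces v5 = False.
The clause (¬v10) is unit: v10 must be False.
Unit propagation: (¬v7) forces v7 = False.
v2 occurs only negated in the remaining clauses — set v2 = False.
v1, v8, v11 are now unconstrained; take v1 = True, v8 = True, v11 = False.

v1 = T, v2 = F, v3 = F, v4 = F, v5 = F, v6 = T, v7 = F, v8 = T, v9 = F, v10 = F, v11 = F, v12 = F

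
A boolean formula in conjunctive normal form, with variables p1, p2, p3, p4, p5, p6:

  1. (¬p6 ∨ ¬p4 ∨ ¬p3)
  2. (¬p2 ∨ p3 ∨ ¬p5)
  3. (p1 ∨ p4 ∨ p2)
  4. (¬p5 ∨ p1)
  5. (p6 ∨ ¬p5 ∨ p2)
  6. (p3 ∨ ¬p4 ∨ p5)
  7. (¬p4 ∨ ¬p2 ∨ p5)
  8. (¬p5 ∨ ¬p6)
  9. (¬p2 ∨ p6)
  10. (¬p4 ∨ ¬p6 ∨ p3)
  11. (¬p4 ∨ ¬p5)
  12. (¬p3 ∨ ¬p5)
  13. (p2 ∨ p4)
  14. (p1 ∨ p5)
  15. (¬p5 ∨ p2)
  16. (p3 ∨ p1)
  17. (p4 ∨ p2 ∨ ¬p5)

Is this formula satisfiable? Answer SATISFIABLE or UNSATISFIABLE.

Pure literal: p1 appears only positively; assign p1 = True.
Set p2 = True and propagate.
  then p6 is forced to True.
  then p5 is forced to False.
  then p4 is forced to False.
p3 is now unconstrained; take p3 = False.
Every clause has at least one true literal under this assignment.
So p1 = 1  p2 = 1  p3 = 0  p4 = 0  p5 = 0  p6 = 1 is a satisfying assignment.

SATISFIABLE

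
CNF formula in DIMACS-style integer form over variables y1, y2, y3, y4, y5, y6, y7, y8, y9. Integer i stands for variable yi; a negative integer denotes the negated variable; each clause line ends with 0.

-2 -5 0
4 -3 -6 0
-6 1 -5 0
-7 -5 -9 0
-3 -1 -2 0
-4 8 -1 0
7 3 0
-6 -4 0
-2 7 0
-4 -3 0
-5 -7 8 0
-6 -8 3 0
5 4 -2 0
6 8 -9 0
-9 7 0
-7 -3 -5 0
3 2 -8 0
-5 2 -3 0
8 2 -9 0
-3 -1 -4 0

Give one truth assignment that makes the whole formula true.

y1 = 0, y2 = 1, y3 = 0, y4 = 1, y5 = 0, y6 = 0, y7 = 1, y8 = 0, y9 = 0

Pure literal: y9 appears only negated; assign y9 = False.
Set y1 = False and propagate.
Branch on y2: take y2 = True.
  then y5 is forced to False.
  then y7 is forced to True.
  then y4 is forced to True.
  then y6 is forced to False.
  then y3 is forced to False.
y8 is now unconstrained; take y8 = False.
Every clause has at least one true literal under this assignment.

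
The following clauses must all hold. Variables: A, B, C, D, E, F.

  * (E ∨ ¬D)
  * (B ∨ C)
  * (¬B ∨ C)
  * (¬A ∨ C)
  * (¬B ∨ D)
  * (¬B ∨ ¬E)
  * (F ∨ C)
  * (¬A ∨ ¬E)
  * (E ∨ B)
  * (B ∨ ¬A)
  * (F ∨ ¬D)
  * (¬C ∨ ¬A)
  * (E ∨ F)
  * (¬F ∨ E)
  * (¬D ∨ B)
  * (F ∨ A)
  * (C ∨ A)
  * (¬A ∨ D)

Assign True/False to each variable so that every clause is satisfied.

Try A = False.
  then F is forced to True.
  then E is forced to True.
  then B is forced to False.
  then C is forced to True.
  then D is forced to False.

A=False  B=False  C=True  D=False  E=True  F=True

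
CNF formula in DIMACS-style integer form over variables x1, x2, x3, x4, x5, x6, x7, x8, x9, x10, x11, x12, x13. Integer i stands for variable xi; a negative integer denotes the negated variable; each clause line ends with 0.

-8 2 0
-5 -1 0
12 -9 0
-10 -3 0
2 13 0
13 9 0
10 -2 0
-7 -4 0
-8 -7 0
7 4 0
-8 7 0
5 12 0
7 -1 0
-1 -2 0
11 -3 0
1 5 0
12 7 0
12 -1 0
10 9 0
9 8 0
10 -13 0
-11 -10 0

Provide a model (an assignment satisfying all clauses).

Pure literal: x3 appears only negated; assign x3 = False.
x12 occurs only positively in the remaining clauses — set x12 = True.
Set x1 = False and propagate.
  then x5 is forced to True.
Try x2 = False.
  then x8 is forced to False.
  then x13 is forced to True.
  then x9 is forced to True.
  then x10 is forced to True.
  then x11 is forced to False.
Branch on x4: take x4 = False.
  then x7 is forced to True.
x6 is now unconstrained; take x6 = False.
Every clause has at least one true literal under this assignment.

x1=0, x2=0, x3=0, x4=0, x5=1, x6=0, x7=1, x8=0, x9=1, x10=1, x11=0, x12=1, x13=1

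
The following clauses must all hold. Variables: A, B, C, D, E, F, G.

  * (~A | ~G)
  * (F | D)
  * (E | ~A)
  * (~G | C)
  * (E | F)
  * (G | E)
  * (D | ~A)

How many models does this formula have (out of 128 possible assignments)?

30

Split on A, then E.
  A=1, E=1: forces D=1; G=0; B, C, F free → 2^3 = 8.
  A=1, E=0: a clause becomes empty — 0.
  A=0, E=1: B free; 9 ways for (C,D,F,G) × 2^1 = 18.
  A=0, E=0: remaining (B,C,D,F,G) ∈ {(0,1,0,1,1); (0,1,1,1,1); (1,1,0,1,1); (1,1,1,1,1)} — 4.
Total: 8 + 0 + 18 + 4 = 30.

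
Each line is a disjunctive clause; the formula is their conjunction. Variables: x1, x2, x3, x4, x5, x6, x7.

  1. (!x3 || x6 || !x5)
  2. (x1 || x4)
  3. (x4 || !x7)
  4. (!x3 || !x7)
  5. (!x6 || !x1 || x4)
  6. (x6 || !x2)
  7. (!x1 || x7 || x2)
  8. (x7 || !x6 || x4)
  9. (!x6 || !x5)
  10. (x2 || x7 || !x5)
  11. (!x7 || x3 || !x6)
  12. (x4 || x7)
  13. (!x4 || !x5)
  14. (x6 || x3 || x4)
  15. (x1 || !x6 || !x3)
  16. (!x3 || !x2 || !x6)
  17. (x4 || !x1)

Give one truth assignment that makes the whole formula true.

x1 = 0, x2 = 0, x3 = 1, x4 = 1, x5 = 0, x6 = 0, x7 = 0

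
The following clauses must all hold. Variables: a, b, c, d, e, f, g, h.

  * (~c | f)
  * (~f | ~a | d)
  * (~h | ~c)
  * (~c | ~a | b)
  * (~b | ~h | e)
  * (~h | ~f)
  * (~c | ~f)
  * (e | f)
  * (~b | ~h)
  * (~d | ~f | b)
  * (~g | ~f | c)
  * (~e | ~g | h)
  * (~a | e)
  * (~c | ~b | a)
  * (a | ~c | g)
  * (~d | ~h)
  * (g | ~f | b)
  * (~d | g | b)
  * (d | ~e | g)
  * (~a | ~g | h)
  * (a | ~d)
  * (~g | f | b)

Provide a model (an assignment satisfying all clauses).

a = T, b = T, c = F, d = T, e = T, f = F, g = F, h = F

Check each clause:
  1. (~c | f) — ~c is true.
  2. (~f | ~a | d) — ~f is true.
  3. (~h | ~c) — ~h is true.
  4. (~a | b | ~c) — b is true.
  5. (e | ~b | ~h) — ~h is true.
  6. (~f | ~h) — ~h is true.
  7. (~c | ~f) — ~f is true.
  8. (f | e) — e is true.
  9. (~b | ~h) — ~h is true.
  10. (~d | ~f | b) — ~f is true.
  11. (~g | c | ~f) — ~g is true.
  12. (h | ~e | ~g) — ~g is true.
  13. (e | ~a) — e is true.
  14. (~c | ~b | a) — a is true.
  15. (g | ~c | a) — a is true.
  16. (~h | ~d) — ~h is true.
  17. (b | ~f | g) — b is true.
  18. (~d | b | g) — b is true.
  19. (g | ~e | d) — d is true.
  20. (~g | h | ~a) — ~g is true.
  21. (a | ~d) — a is true.
  22. (f | ~g | b) — ~g is true.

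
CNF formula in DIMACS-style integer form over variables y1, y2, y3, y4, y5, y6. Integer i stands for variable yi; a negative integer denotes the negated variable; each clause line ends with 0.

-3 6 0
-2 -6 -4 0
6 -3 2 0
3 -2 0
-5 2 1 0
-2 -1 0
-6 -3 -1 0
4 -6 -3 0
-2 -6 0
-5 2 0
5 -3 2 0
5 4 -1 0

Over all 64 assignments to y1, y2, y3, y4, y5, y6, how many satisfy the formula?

6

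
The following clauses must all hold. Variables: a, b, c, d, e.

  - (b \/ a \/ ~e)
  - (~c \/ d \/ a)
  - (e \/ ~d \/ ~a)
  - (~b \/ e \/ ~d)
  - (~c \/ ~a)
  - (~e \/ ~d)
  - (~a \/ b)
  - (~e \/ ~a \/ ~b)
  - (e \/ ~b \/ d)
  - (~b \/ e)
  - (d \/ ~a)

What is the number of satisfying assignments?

The models are:
  a=0 b=0 c=0 d=0 e=0
  a=0 b=0 c=0 d=1 e=0
  a=0 b=0 c=1 d=1 e=0
  a=0 b=1 c=0 d=0 e=1
That's 4 in total.

4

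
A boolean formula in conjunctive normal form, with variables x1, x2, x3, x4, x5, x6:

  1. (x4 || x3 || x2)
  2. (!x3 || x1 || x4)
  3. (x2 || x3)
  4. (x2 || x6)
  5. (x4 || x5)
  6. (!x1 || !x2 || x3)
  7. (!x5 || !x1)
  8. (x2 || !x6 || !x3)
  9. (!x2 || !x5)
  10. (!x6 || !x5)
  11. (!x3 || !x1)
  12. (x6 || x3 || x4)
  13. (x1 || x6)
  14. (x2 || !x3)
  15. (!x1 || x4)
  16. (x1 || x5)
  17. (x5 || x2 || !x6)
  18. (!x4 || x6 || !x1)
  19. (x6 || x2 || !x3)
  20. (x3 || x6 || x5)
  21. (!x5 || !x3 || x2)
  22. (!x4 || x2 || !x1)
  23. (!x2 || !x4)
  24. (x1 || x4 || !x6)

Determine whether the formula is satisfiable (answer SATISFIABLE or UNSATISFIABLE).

UNSATISFIABLE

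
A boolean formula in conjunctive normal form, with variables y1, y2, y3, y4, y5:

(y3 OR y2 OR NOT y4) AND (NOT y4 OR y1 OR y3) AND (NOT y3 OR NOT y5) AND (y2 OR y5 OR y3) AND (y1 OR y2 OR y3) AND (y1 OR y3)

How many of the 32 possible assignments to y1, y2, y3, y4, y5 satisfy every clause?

13

Split on y3, then y1.
  y3=1, y1=1: remaining (y2,y4,y5) ∈ {(0,0,0); (0,1,0); (1,0,0); (1,1,0)} — 4.
  y3=1, y1=0: remaining (y2,y4,y5) ∈ {(0,0,0); (0,1,0); (1,0,0); (1,1,0)} — 4.
  y3=0, y1=1: 5 of the 8 assignments to (y2,y4,y5) work.
  y3=0, y1=0: a clause becomes empty — 0.
Total: 4 + 4 + 5 + 0 = 13.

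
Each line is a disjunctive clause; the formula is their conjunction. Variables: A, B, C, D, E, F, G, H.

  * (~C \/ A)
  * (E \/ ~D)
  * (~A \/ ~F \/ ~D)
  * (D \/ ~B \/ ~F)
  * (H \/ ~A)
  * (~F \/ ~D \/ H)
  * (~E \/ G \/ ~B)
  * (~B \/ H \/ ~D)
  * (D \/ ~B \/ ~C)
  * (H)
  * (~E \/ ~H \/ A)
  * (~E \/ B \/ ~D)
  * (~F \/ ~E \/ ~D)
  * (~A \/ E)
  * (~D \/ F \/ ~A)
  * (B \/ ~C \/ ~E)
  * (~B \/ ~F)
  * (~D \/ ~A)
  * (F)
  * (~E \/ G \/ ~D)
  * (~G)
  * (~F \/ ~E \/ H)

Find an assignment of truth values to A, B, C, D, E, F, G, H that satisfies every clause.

(H) is a unit clause, so H = True.
Unit propagation: (F) forces F = True.
The clause (~B) is unit: B must be False.
Unit propagation: (~G) forces G = False.
Pure literal: C appears only negated; assign C = False.
D occurs only negated in the remaining clauses — set D = False.
Set A = True and propagate.
  then E is forced to True.

A = T, B = F, C = F, D = F, E = T, F = T, G = F, H = T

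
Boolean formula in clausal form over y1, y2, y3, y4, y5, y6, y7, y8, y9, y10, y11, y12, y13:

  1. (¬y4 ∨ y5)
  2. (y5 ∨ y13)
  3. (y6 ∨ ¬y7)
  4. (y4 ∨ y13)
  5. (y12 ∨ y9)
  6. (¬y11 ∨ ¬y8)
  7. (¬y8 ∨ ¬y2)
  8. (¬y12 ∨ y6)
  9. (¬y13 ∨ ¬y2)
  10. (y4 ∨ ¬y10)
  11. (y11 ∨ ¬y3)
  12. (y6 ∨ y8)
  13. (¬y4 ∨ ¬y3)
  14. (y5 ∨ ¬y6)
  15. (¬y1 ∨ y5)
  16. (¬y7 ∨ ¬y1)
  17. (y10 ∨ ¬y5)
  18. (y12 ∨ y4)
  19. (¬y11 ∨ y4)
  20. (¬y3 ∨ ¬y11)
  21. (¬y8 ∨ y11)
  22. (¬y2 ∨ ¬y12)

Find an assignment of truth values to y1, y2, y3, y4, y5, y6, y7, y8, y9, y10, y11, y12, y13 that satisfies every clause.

Pure literal: y1 appears only negated; assign y1 = False.
Pure literal: y3 appears only negated; assign y3 = False.
Branch on y2: take y2 = True.
  then y8 is forced to False.
  then y13 is forced to False.
  then y5 is forced to True.
  then y4 is forced to True.
  then y6 is forced to True.
  then y10 is forced to True.
  then y12 is forced to False.
  then y9 is forced to True.
y7, y11 are now unconstrained; take y7 = True, y11 = True.

y1=False  y2=True  y3=False  y4=True  y5=True  y6=True  y7=True  y8=False  y9=True  y10=True  y11=True  y12=False  y13=False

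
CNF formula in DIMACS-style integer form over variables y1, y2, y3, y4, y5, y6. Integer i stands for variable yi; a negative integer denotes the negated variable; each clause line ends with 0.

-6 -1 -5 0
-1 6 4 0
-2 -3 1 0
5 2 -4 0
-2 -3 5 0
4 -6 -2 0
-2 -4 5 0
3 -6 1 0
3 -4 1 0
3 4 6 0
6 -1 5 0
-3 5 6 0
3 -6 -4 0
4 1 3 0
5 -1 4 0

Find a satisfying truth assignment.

Branch on y1: take y1 = True.
For the remaining variables, y2 = False, y3 = False, y4 = True, y5 = True, y6 = False works.

y1=T, y2=F, y3=F, y4=T, y5=T, y6=F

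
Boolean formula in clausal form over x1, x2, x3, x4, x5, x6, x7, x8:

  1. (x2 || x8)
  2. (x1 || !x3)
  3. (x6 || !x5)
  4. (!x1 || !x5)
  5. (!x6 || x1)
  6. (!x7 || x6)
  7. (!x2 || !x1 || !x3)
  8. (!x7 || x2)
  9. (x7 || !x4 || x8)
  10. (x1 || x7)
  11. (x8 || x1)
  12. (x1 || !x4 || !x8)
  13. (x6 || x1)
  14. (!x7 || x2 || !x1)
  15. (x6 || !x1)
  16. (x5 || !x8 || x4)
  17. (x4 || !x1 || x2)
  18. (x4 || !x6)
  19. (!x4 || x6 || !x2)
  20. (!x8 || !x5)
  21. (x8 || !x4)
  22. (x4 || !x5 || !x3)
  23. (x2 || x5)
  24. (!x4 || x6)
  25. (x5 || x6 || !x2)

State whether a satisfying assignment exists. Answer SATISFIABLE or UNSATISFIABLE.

SATISFIABLE

Pure literal: x3 appears only negated; assign x3 = False.
Try x1 = True.
  then x5 is forced to False.
  then x6 is forced to True.
  then x4 is forced to True.
  then x8 is forced to True.
  then x2 is forced to True.
x7 is now unconstrained; take x7 = False.
Every clause has at least one true literal under this assignment.
So x1=1, x2=1, x3=0, x4=1, x5=0, x6=1, x7=0, x8=1 is a satisfying assignment.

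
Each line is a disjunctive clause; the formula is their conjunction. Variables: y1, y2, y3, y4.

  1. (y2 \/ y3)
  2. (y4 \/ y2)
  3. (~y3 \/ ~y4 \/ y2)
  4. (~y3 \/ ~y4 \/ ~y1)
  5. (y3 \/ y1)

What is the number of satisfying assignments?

5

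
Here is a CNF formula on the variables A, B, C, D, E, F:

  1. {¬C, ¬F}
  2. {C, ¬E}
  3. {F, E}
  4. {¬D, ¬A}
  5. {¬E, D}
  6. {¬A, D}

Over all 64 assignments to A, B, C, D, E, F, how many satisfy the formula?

The models are:
  A=0 B=0 C=0 D=0 E=0 F=1
  A=0 B=0 C=0 D=1 E=0 F=1
  A=0 B=0 C=1 D=1 E=1 F=0
  A=0 B=1 C=0 D=0 E=0 F=1
  A=0 B=1 C=0 D=1 E=0 F=1
  A=0 B=1 C=1 D=1 E=1 F=0
Count: 6.

6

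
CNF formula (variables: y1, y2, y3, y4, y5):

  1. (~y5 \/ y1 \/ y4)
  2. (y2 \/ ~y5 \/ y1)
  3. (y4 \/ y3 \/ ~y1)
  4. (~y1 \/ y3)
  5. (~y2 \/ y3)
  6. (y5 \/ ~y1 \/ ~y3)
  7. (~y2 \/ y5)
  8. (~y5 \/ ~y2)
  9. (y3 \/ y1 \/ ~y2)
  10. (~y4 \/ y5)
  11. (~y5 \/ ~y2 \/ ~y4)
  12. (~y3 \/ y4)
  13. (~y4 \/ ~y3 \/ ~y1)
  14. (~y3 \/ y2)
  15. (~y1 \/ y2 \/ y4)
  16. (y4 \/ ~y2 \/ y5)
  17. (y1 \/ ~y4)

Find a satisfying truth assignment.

y1=False, y2=False, y3=False, y4=False, y5=False

Check each clause:
  1. (y1 \/ y4 \/ ~y5) — ~y5 is true.
  2. (y1 \/ y2 \/ ~y5) — ~y5 is true.
  3. (y4 \/ ~y1 \/ y3) — ~y1 is true.
  4. (~y1 \/ y3) — ~y1 is true.
  5. (~y2 \/ y3) — ~y2 is true.
  6. (~y3 \/ y5 \/ ~y1) — ~y3 is true.
  7. (y5 \/ ~y2) — ~y2 is true.
  8. (~y5 \/ ~y2) — ~y5 is true.
  9. (~y2 \/ y3 \/ y1) — ~y2 is true.
  10. (y5 \/ ~y4) — ~y4 is true.
  11. (~y2 \/ ~y5 \/ ~y4) — ~y5 is true.
  12. (y4 \/ ~y3) — ~y3 is true.
  13. (~y3 \/ ~y1 \/ ~y4) — ~y4 is true.
  14. (y2 \/ ~y3) — ~y3 is true.
  15. (y2 \/ ~y1 \/ y4) — ~y1 is true.
  16. (y4 \/ ~y2 \/ y5) — ~y2 is true.
  17. (y1 \/ ~y4) — ~y4 is true.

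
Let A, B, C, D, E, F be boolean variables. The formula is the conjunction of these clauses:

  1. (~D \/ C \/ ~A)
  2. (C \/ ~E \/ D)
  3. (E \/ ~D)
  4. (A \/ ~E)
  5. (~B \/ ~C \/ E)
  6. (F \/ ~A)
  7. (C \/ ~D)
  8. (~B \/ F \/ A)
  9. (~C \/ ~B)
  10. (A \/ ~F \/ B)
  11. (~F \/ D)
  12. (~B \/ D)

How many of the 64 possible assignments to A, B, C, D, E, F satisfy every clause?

3

The models are:
  A=0 B=0 C=0 D=0 E=0 F=0
  A=0 B=0 C=1 D=0 E=0 F=0
  A=1 B=0 C=1 D=1 E=1 F=1
Count: 3.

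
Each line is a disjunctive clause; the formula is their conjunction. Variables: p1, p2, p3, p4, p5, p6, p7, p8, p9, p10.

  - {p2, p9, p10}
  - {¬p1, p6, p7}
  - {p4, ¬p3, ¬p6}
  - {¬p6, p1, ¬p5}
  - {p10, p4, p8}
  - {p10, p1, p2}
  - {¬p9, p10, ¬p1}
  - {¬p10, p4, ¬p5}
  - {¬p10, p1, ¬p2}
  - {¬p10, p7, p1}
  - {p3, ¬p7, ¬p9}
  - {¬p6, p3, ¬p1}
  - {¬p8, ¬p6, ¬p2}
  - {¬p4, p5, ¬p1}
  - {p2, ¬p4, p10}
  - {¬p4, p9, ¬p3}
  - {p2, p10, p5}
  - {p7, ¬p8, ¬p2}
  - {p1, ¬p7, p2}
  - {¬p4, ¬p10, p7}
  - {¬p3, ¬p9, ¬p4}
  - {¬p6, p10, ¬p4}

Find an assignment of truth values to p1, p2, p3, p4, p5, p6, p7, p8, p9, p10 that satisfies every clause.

p1=True, p2=True, p3=False, p4=True, p5=True, p6=False, p7=True, p8=True, p9=False, p10=True

Check each clause:
  1. {p9, p2, p10} — p2 is true.
  2. {¬p1, p7, p6} — p7 is true.
  3. {¬p3, ¬p6, p4} — ¬p6 is true.
  4. {¬p6, ¬p5, p1} — p1 is true.
  5. {p8, p4, p10} — p8 is true.
  6. {p10, p2, p1} — p1 is true.
  7. {¬p1, ¬p9, p10} — p10 is true.
  8. {¬p10, ¬p5, p4} — p4 is true.
  9. {¬p10, p1, ¬p2} — p1 is true.
  10. {p7, p1, ¬p10} — p1 is true.
  11. {¬p7, p3, ¬p9} — ¬p9 is true.
  12. {p3, ¬p6, ¬p1} — ¬p6 is true.
  13. {¬p8, ¬p2, ¬p6} — ¬p6 is true.
  14. {¬p4, p5, ¬p1} — p5 is true.
  15. {p10, ¬p4, p2} — p10 is true.
  16. {p9, ¬p4, ¬p3} — ¬p3 is true.
  17. {p2, p5, p10} — p10 is true.
  18. {¬p8, p7, ¬p2} — p7 is true.
  19. {p2, ¬p7, p1} — p2 is true.
  20. {¬p10, p7, ¬p4} — p7 is true.
  21. {¬p3, ¬p9, ¬p4} — ¬p3 is true.
  22. {¬p4, p10, ¬p6} — ¬p6 is true.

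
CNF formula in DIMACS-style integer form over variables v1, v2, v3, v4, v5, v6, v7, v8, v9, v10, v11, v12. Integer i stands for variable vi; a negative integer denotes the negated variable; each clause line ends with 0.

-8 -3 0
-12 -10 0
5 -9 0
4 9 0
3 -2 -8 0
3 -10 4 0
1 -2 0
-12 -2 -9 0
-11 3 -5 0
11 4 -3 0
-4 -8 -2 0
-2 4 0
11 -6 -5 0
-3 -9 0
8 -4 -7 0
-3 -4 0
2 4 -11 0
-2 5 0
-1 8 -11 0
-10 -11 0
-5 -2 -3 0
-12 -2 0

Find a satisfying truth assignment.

Pure literal: v6 appears only negated; assign v6 = False.
Pure literal: v12 appears only negated; assign v12 = False.
Set v1 = False and propagate.
  then v2 is forced to False.
Branch on v3: take v3 = False.
Branch on v4: take v4 = True.
The remaining clauses are satisfied by v5 = True, v7 = True, v8 = True, v9 = False, v10 = True, v11 = False.
Every clause has at least one true literal under this assignment.

v1 = 0, v2 = 0, v3 = 0, v4 = 1, v5 = 1, v6 = 0, v7 = 1, v8 = 1, v9 = 0, v10 = 1, v11 = 0, v12 = 0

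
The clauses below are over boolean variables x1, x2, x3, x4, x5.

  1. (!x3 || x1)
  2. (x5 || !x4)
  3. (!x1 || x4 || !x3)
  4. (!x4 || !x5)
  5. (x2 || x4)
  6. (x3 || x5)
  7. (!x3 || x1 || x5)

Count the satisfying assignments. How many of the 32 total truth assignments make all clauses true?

The models are:
  x1=0 x2=1 x3=0 x4=0 x5=1
  x1=1 x2=1 x3=0 x4=0 x5=1
Count: 2.

2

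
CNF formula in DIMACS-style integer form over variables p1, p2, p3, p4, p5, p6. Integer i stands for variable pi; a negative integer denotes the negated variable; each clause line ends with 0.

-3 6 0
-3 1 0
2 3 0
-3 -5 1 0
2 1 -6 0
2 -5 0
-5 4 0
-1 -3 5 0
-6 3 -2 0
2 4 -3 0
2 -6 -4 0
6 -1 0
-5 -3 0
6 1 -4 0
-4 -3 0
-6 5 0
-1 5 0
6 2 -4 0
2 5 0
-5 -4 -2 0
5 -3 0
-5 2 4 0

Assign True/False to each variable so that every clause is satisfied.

p1=False, p2=True, p3=False, p4=False, p5=False, p6=False

Set p1 = False and propagate.
  then p3 is forced to False.
  then p2 is forced to True.
  then p6 is forced to False.
  then p4 is forced to False.
  then p5 is forced to False.
Every clause has at least one true literal under this assignment.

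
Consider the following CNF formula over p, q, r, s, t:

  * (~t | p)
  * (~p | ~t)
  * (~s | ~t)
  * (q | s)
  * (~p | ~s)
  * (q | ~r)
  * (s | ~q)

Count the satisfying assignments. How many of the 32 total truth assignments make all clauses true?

3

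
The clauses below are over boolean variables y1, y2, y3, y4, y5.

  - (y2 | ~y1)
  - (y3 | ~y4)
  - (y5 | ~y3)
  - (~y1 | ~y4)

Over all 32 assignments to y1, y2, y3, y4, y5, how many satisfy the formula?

11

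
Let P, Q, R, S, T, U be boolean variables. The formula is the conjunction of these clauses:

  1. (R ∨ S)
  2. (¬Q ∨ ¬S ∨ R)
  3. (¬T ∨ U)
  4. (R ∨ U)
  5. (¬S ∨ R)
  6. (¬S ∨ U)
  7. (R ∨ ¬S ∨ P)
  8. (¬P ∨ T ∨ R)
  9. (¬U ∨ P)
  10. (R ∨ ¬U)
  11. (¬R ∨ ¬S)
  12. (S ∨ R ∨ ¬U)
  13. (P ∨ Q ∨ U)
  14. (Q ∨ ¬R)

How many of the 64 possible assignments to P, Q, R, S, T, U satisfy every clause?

4

The models are:
  P=0 Q=1 R=1 S=0 T=0 U=0
  P=1 Q=1 R=1 S=0 T=0 U=0
  P=1 Q=1 R=1 S=0 T=0 U=1
  P=1 Q=1 R=1 S=0 T=1 U=1
That's 4 in total.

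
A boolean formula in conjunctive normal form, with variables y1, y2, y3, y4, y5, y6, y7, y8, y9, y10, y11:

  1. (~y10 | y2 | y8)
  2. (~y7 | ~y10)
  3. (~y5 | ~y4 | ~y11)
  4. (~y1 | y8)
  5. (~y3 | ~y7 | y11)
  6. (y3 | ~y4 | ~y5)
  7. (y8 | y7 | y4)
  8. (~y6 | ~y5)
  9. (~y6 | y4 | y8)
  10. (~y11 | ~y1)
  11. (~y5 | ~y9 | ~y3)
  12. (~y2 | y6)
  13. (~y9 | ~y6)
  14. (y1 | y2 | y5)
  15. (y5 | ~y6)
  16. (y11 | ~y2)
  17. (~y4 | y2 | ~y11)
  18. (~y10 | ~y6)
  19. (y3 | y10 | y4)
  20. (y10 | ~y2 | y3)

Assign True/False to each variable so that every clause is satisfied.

y1 = 1, y2 = 0, y3 = 1, y4 = 1, y5 = 0, y6 = 0, y7 = 0, y8 = 1, y9 = 0, y10 = 1, y11 = 0

y8 occurs only positively in the remaining clauses — set y8 = True.
y9 occurs only negated in the remaining clauses — set y9 = False.
Try y1 = True.
  then y11 is forced to False.
  then y2 is forced to False.
Set y3 = True and propagate.
  then y7 is forced to False.
The remaining clauses are satisfied by y4 = True, y5 = False, y6 = False, y10 = True.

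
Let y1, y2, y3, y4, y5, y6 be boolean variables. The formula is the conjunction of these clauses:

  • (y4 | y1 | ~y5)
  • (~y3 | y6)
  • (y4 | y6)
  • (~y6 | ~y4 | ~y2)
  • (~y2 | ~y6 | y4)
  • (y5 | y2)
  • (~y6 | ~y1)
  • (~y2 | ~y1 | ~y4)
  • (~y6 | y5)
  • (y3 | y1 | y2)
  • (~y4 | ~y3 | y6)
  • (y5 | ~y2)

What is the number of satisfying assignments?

3

Satisfying assignments:
  y1=0 y2=0 y3=1 y4=1 y5=1 y6=1
  y1=0 y2=1 y3=0 y4=1 y5=1 y6=0
  y1=1 y2=0 y3=0 y4=1 y5=1 y6=0
That's 3 in total.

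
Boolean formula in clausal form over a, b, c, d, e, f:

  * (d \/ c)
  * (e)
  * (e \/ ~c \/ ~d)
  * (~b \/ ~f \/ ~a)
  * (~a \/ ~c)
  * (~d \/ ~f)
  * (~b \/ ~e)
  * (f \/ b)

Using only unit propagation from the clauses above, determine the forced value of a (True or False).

(e) is a unit clause: e = True.
(~b \/ ~e) with e = True leaves only ~b, so b = False.
In (b \/ f), b is now false; f must hold, so f = True.
In (~f \/ ~d), ~f is now false; ~d must hold, so d = False.
(c \/ d) with d = False leaves only c, so c = True.
In (~c \/ ~a), ~c is now false; ~a must hold, so a = False.

False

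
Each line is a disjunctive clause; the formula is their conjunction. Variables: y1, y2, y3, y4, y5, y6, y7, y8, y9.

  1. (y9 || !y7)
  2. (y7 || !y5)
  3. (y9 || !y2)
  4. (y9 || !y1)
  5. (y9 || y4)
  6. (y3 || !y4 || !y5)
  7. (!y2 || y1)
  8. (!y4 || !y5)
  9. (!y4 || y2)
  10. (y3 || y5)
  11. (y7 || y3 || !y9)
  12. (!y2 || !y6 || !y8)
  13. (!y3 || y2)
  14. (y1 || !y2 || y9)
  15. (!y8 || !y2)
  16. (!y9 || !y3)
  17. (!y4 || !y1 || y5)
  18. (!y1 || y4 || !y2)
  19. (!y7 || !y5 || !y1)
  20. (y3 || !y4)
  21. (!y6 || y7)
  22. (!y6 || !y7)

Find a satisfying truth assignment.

y1=0, y2=0, y3=0, y4=0, y5=1, y6=0, y7=1, y8=0, y9=1

Check each clause:
  1. (!y7 || y9) — y9 is true.
  2. (!y5 || y7) — y7 is true.
  3. (!y2 || y9) — y9 is true.
  4. (!y1 || y9) — y9 is true.
  5. (y4 || y9) — y9 is true.
  6. (!y5 || !y4 || y3) — !y4 is true.
  7. (y1 || !y2) — !y2 is true.
  8. (!y4 || !y5) — !y4 is true.
  9. (y2 || !y4) — !y4 is true.
  10. (y5 || y3) — y5 is true.
  11. (y3 || !y9 || y7) — y7 is true.
  12. (!y2 || !y6 || !y8) — !y8 is true.
  13. (y2 || !y3) — !y3 is true.
  14. (y1 || !y2 || y9) — !y2 is true.
  15. (!y2 || !y8) — !y8 is true.
  16. (!y3 || !y9) — !y3 is true.
  17. (y5 || !y1 || !y4) — !y4 is true.
  18. (!y1 || !y2 || y4) — !y1 is true.
  19. (!y7 || !y1 || !y5) — !y1 is true.
  20. (y3 || !y4) — !y4 is true.
  21. (!y6 || y7) — !y6 is true.
  22. (!y6 || !y7) — !y6 is true.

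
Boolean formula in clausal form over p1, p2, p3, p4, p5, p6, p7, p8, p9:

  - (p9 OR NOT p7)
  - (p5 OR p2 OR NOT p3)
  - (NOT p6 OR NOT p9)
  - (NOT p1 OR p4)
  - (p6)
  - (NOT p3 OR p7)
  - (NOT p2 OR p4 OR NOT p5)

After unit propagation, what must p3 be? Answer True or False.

Unit clause (p6) sets p6 = True.
From (NOT p6 OR NOT p9) and p6 = True: p9 = False.
From (NOT p7 OR p9) and p9 = False: p7 = False.
From (NOT p3 OR p7) and p7 = False: p3 = False.

False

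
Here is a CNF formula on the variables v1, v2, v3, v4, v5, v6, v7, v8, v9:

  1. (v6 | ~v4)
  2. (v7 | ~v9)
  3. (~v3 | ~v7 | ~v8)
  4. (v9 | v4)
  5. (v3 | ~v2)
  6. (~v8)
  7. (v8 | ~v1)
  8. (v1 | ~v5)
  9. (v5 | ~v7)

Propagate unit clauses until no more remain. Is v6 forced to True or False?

Unit clause (~v8) sets v8 = False.
From (~v1 | v8) and v8 = False: v1 = False.
(~v5 | v1): since v1 = False, the clause reduces to (~v5). v5 = False.
In (~v7 | v5), v5 is now false; ~v7 must hold, so v7 = False.
(v7 | ~v9) with v7 = False leaves only ~v9, so v9 = False.
(v9 | v4) with v9 = False leaves only v4, so v4 = True.
(~v4 | v6) with v4 = True leaves only v6, so v6 = True.

True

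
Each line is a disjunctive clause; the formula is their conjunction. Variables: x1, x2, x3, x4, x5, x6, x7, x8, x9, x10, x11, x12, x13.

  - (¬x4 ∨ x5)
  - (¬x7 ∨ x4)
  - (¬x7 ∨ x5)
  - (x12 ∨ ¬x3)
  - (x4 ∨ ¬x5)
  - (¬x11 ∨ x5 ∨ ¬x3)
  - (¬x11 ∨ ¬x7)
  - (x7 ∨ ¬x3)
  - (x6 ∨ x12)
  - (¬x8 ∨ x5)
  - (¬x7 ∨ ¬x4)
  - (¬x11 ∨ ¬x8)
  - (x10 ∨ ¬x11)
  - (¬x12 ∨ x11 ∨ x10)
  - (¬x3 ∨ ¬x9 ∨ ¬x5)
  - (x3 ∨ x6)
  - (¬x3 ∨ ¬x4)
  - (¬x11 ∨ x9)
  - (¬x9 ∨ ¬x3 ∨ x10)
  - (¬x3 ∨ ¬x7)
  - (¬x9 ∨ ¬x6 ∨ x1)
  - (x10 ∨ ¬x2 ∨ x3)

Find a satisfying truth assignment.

x1=True, x2=False, x3=False, x4=True, x5=True, x6=True, x7=False, x8=False, x9=True, x10=True, x11=True, x12=False, x13=False

Check each clause:
  1. (x5 ∨ ¬x4) — x5 is true.
  2. (¬x7 ∨ x4) — ¬x7 is true.
  3. (¬x7 ∨ x5) — ¬x7 is true.
  4. (x12 ∨ ¬x3) — ¬x3 is true.
  5. (x4 ∨ ¬x5) — x4 is true.
  6. (¬x3 ∨ ¬x11 ∨ x5) — ¬x3 is true.
  7. (¬x7 ∨ ¬x11) — ¬x7 is true.
  8. (¬x3 ∨ x7) — ¬x3 is true.
  9. (x12 ∨ x6) — x6 is true.
  10. (¬x8 ∨ x5) — ¬x8 is true.
  11. (¬x4 ∨ ¬x7) — ¬x7 is true.
  12. (¬x11 ∨ ¬x8) — ¬x8 is true.
  13. (¬x11 ∨ x10) — x10 is true.
  14. (x10 ∨ ¬x12 ∨ x11) — x10 is true.
  15. (¬x5 ∨ ¬x9 ∨ ¬x3) — ¬x3 is true.
  16. (x3 ∨ x6) — x6 is true.
  17. (¬x3 ∨ ¬x4) — ¬x3 is true.
  18. (¬x11 ∨ x9) — x9 is true.
  19. (x10 ∨ ¬x3 ∨ ¬x9) — x10 is true.
  20. (¬x3 ∨ ¬x7) — ¬x7 is true.
  21. (¬x6 ∨ x1 ∨ ¬x9) — x1 is true.
  22. (x3 ∨ x10 ∨ ¬x2) — x10 is true.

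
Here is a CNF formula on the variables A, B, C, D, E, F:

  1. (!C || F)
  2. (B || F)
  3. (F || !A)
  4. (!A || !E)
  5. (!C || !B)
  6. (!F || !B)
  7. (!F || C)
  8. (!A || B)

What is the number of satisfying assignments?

8

The models are:
  A=0 B=0 C=1 D=0 E=0 F=1
  A=0 B=0 C=1 D=0 E=1 F=1
  A=0 B=0 C=1 D=1 E=0 F=1
  A=0 B=0 C=1 D=1 E=1 F=1
  A=0 B=1 C=0 D=0 E=0 F=0
  A=0 B=1 C=0 D=0 E=1 F=0
  A=0 B=1 C=0 D=1 E=0 F=0
  A=0 B=1 C=0 D=1 E=1 F=0
That's 8 in total.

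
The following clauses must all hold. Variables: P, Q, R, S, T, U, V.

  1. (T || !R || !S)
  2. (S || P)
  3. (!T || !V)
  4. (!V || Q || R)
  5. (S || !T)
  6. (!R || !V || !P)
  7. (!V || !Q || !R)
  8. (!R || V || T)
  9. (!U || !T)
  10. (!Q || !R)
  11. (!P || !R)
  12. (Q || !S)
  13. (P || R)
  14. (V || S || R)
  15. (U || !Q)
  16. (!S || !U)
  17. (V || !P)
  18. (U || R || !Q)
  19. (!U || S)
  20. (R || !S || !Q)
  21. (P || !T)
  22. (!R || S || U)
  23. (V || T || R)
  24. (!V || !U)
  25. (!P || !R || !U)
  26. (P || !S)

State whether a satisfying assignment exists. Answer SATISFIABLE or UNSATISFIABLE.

R = True:
  propagation gives Q=False, P=False, S=True; an empty clause results — contradiction.
R = False:
  propagation gives P=True, V=True, T=False, Q=True; an empty clause results — contradiction.
Every branch closes, so no satisfying assignment exists.

UNSATISFIABLE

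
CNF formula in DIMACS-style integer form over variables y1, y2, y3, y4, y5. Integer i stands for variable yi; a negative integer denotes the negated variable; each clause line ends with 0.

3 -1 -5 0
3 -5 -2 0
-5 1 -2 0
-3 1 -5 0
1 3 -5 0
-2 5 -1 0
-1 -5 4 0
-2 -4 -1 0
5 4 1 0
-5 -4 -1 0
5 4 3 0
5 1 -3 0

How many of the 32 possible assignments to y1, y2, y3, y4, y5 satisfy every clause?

5

Satisfying assignments:
  y1=0 y2=0 y3=0 y4=1 y5=0
  y1=0 y2=1 y3=0 y4=1 y5=0
  y1=1 y2=0 y3=0 y4=1 y5=0
  y1=1 y2=0 y3=1 y4=0 y5=0
  y1=1 y2=0 y3=1 y4=1 y5=0
Count: 5.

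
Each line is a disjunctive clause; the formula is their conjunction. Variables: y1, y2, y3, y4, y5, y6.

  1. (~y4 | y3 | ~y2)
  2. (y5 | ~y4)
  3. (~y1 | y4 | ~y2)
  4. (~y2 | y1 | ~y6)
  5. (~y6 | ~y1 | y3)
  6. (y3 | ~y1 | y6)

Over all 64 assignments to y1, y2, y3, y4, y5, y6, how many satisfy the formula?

25

Split on y1, then y2.
  y1=1, y2=1: remaining (y3,y4,y5,y6) ∈ {(1,1,1,0); (1,1,1,1)} — 2.
  y1=1, y2=0: y6 free; 3 ways for (y3,y4,y5) × 2^1 = 6.
  y1=0, y2=1: 5 of the 16 assignments to (y3,y4,y5,y6) work.
  y1=0, y2=0: y3, y6 free; 3 ways for (y4,y5) × 2^2 = 12.
Total: 2 + 6 + 5 + 12 = 25.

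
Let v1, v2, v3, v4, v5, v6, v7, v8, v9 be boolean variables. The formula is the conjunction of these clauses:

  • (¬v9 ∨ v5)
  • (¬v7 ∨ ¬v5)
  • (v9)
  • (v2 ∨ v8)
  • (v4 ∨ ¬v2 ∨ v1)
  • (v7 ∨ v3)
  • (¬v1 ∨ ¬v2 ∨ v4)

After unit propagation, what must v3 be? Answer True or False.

True

(v9) stands alone — v9 = True.
(¬v9 ∨ v5): since v9 = True, the clause reduces to (v5). v5 = True.
In (¬v5 ∨ ¬v7), ¬v5 is now false; ¬v7 must hold, so v7 = False.
In (v7 ∨ v3), v7 is now false; v3 must hold, so v3 = True.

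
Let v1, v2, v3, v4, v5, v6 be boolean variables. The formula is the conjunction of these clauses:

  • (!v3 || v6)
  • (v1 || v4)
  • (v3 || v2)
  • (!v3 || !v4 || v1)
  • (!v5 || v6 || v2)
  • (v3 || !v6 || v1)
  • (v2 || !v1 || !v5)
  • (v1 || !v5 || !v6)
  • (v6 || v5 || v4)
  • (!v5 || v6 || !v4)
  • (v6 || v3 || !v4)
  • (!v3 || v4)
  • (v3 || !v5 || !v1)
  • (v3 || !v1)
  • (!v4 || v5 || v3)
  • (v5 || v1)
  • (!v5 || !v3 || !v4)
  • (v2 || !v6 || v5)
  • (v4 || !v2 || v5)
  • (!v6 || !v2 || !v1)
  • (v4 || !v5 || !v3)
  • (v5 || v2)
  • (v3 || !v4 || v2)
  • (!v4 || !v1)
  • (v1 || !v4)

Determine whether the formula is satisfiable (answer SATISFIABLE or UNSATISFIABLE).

v4 = True:
  propagation gives v1=False; an empty clause results — contradiction.
v4 = False:
  propagation gives v1=True, v3=False; an empty clause results — contradiction.
Every branch closes, so no satisfying assignment exists.

UNSATISFIABLE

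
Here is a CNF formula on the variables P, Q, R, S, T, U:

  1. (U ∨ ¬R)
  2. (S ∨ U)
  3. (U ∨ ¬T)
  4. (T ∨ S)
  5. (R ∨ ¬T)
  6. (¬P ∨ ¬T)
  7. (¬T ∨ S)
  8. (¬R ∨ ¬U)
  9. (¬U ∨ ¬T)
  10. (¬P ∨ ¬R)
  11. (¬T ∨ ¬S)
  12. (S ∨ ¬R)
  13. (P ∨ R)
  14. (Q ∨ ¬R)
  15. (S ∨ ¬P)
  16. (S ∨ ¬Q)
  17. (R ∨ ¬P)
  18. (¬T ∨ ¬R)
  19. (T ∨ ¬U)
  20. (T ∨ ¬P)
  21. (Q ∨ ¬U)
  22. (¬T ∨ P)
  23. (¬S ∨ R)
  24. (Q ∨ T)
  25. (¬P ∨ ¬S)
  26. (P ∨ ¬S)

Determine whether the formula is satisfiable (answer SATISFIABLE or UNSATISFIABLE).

T = True:
  propagation gives U=True; an empty clause results — contradiction.
T = False:
  propagation gives S=True, U=False, R=False; an empty clause results — contradiction.
Every branch closes, so no satisfying assignment exists.

UNSATISFIABLE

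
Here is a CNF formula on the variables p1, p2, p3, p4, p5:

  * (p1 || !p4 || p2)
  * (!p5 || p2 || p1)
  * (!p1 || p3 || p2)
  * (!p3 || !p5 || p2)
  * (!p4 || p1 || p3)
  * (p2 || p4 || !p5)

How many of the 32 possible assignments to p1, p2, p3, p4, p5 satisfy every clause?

18

Case analysis on p2 and p1:
  p2=1, p1=1: p3, p4, p5 free → 2^3 = 8.
  p2=1, p1=0: p5 free; 3 ways for (p3,p4) × 2^1 = 6.
  p2=0, p1=1: remaining (p3,p4,p5) ∈ {(1,0,0); (1,1,0)} — 2.
  p2=0, p1=0: remaining (p3,p4,p5) ∈ {(0,0,0); (1,0,0)} — 2.
Total: 8 + 6 + 2 + 2 = 18.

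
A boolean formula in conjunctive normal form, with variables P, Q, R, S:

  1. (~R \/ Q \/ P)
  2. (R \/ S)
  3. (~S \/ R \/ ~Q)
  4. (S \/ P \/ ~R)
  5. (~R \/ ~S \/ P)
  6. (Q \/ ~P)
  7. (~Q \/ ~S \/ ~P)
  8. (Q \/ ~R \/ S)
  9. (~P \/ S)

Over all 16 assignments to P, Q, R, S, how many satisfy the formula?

1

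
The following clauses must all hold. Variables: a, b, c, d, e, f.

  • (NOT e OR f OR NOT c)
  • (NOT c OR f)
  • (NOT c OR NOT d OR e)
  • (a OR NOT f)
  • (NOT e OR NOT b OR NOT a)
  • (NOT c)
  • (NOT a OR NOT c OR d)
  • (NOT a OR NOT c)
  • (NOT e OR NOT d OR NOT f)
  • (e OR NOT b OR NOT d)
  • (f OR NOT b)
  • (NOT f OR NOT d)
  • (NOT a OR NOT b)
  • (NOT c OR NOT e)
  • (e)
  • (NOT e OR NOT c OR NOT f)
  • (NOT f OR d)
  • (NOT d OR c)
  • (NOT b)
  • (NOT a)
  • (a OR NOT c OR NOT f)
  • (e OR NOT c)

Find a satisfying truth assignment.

a=0, b=0, c=0, d=0, e=1, f=0

Check each clause:
  1. (NOT e OR f OR NOT c) — NOT c is true.
  2. (f OR NOT c) — NOT c is true.
  3. (NOT d OR e OR NOT c) — NOT c is true.
  4. (NOT f OR a) — NOT f is true.
  5. (NOT e OR NOT a OR NOT b) — NOT b is true.
  6. (NOT c) — NOT c is true.
  7. (NOT c OR NOT a OR d) — NOT c is true.
  8. (NOT a OR NOT c) — NOT c is true.
  9. (NOT e OR NOT f OR NOT d) — NOT f is true.
  10. (e OR NOT d OR NOT b) — NOT d is true.
  11. (NOT b OR f) — NOT b is true.
  12. (NOT d OR NOT f) — NOT f is true.
  13. (NOT a OR NOT b) — NOT b is true.
  14. (NOT c OR NOT e) — NOT c is true.
  15. (e) — e is true.
  16. (NOT f OR NOT c OR NOT e) — NOT f is true.
  17. (NOT f OR d) — NOT f is true.
  18. (NOT d OR c) — NOT d is true.
  19. (NOT b) — NOT b is true.
  20. (NOT a) — NOT a is true.
  21. (NOT f OR a OR NOT c) — NOT f is true.
  22. (e OR NOT c) — NOT c is true.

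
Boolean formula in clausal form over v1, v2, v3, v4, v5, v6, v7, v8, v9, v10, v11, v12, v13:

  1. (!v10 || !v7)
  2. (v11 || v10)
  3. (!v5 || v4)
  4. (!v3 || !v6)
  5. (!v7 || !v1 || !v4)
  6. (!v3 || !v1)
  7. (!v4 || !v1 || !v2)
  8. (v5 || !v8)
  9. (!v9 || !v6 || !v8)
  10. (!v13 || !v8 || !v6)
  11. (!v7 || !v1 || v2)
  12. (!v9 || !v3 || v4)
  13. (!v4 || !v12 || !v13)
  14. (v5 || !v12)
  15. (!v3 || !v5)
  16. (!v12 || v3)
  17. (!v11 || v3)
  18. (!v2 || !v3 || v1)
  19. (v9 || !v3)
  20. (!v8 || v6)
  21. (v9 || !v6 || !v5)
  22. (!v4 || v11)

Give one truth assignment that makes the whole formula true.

v1=True, v2=True, v3=False, v4=False, v5=False, v6=True, v7=False, v8=False, v9=True, v10=True, v11=False, v12=False, v13=False

Check each clause:
  1. (!v10 || !v7) — !v7 is true.
  2. (v10 || v11) — v10 is true.
  3. (v4 || !v5) — !v5 is true.
  4. (!v3 || !v6) — !v3 is true.
  5. (!v4 || !v1 || !v7) — !v7 is true.
  6. (!v1 || !v3) — !v3 is true.
  7. (!v1 || !v4 || !v2) — !v4 is true.
  8. (v5 || !v8) — !v8 is true.
  9. (!v9 || !v6 || !v8) — !v8 is true.
  10. (!v6 || !v8 || !v13) — !v8 is true.
  11. (v2 || !v7 || !v1) — !v7 is true.
  12. (!v9 || v4 || !v3) — !v3 is true.
  13. (!v13 || !v12 || !v4) — !v13 is true.
  14. (!v12 || v5) — !v12 is true.
  15. (!v3 || !v5) — !v5 is true.
  16. (v3 || !v12) — !v12 is true.
  17. (!v11 || v3) — !v11 is true.
  18. (!v2 || !v3 || v1) — v1 is true.
  19. (v9 || !v3) — v9 is true.
  20. (!v8 || v6) — !v8 is true.
  21. (!v5 || v9 || !v6) — v9 is true.
  22. (v11 || !v4) — !v4 is true.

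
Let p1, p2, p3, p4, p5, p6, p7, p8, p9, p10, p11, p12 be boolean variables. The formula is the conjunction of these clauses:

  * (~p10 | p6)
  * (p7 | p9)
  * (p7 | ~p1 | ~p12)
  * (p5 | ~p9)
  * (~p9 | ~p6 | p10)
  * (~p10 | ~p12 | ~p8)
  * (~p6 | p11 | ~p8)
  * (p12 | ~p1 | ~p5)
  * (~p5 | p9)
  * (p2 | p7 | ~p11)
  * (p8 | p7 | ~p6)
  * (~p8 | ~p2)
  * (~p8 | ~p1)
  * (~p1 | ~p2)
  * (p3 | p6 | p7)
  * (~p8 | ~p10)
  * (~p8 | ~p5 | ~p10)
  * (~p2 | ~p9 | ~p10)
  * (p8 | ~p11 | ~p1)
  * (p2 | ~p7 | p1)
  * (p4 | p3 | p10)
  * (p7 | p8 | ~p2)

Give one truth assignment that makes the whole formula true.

p1 = F, p2 = T, p3 = F, p4 = T, p5 = T, p6 = F, p7 = T, p8 = F, p9 = T, p10 = F, p11 = F, p12 = T

Pure literal: p4 appears only positively; assign p4 = True.
Set p1 = False and propagate.
Try p2 = True.
  then p8 is forced to False.
  then p7 is forced to True.
Set p5 = True and propagate.
  then p9 is forced to True.
  then p10 is forced to False.
  then p6 is forced to False.
p3, p11, p12 are now unconstrained; take p3 = False, p11 = False, p12 = True.
Every clause has at least one true literal under this assignment.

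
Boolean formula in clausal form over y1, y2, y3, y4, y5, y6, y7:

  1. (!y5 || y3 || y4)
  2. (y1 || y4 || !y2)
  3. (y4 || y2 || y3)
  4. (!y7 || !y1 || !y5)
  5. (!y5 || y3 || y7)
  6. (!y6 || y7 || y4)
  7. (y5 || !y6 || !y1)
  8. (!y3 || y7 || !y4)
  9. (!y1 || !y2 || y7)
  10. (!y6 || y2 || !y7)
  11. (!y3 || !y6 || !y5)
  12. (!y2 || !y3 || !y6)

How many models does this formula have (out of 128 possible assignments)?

28

Case analysis on y3 and y7:
  y3=T, y7=T: 10 of the 32 assignments to (y1,y2,y4,y5,y6) work.
  y3=T, y7=F: remaining (y1,y2,y4,y5,y6) ∈ {(F,F,F,F,F); (F,F,F,T,F); (T,F,F,F,F); (T,F,F,T,F)} — 4.
  y3=F, y7=T: 9 of the 32 assignments to (y1,y2,y4,y5,y6) work.
  y3=F, y7=F: 5 of the 32 assignments to (y1,y2,y4,y5,y6) work.
Total: 10 + 4 + 9 + 5 = 28.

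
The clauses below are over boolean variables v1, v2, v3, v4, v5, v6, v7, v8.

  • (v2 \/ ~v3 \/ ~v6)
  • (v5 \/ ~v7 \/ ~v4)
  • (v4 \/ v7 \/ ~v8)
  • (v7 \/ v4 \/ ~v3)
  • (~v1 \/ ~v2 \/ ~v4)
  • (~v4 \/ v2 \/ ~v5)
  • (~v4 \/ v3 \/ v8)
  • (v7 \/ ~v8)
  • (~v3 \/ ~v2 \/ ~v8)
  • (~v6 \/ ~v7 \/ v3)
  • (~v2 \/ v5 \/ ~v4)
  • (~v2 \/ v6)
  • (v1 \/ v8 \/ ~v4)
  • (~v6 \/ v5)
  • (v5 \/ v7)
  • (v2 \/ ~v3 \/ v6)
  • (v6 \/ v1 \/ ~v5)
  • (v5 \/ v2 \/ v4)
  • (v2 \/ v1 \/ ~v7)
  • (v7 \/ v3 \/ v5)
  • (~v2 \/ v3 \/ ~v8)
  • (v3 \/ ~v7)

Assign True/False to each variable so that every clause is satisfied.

Try v1 = True.
The remaining clauses are satisfied by v2 = True, v3 = False, v4 = False, v5 = True, v6 = True, v7 = False, v8 = False.

v1=True, v2=True, v3=False, v4=False, v5=True, v6=True, v7=False, v8=False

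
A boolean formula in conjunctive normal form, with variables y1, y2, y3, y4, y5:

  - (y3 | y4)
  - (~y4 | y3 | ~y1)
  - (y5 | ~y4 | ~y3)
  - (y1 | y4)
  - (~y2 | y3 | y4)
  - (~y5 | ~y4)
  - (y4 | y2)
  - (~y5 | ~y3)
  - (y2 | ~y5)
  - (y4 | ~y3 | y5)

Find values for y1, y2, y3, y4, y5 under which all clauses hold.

y1=False, y2=True, y3=False, y4=True, y5=False

Check each clause:
  1. (y3 | y4) — y4 is true.
  2. (y3 | ~y4 | ~y1) — ~y1 is true.
  3. (y5 | ~y4 | ~y3) — ~y3 is true.
  4. (y4 | y1) — y4 is true.
  5. (y3 | y4 | ~y2) — y4 is true.
  6. (~y4 | ~y5) — ~y5 is true.
  7. (y4 | y2) — y2 is true.
  8. (~y3 | ~y5) — ~y5 is true.
  9. (~y5 | y2) — y2 is true.
  10. (~y3 | y5 | y4) — y4 is true.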